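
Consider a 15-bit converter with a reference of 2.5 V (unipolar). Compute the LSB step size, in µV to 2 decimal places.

Full-scale span = 2.5 V.
LSB = 2.5 / 2^15 = 2.5 / 32768 = 7.62939e-05 V = 76.29 µV.

76.29 µV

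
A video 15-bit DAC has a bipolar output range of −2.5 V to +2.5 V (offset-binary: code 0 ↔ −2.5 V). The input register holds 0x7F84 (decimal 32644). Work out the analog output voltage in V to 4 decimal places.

LSB = 5 V / 2^15 = 152.59 µV.
Code 0x7F84 = 32644 decimal.
V_out = (−2.5) + 32644 × 0.000152588 V = 2.48108 V.

2.4811 V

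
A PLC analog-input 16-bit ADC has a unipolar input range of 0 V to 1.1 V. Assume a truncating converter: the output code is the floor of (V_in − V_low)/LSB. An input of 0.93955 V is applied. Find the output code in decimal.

code 55976

Full-scale span = 1.1 V; LSB = 1.1/2^16 = 16.78 µV.
Input sits at 55976.681 steps above V_low.
⌊·⌋(55976.681) = 55976.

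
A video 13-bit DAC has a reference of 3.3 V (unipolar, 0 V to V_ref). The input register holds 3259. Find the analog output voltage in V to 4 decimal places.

1.3128 V

LSB = 3.3 V / 2^13 = 402.83 µV.
V_out = 0 + 3259 × 0.000402832 V = 1.31283 V.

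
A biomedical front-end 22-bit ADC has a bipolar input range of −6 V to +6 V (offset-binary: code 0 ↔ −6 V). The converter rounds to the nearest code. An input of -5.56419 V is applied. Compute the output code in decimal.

code 152327

With 4194304 levels over 12 V, one step is 2.86 µV.
(V_in − V_low)/LSB = (-5.56419 − (−6)) / 2.86102e-06 = 152326.636.
Round → code 152327.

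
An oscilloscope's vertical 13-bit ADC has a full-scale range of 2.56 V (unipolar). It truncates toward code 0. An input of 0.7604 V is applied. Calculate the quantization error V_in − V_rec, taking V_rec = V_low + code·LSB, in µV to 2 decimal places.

87.50 µV

One LSB is 2.56 V / 8192 = 312.50 µV.
(V_in − V_low)/LSB = (0.7604 − 0)/0.0003125 = 2433.2800 → code 2433 (floor).
Reconstructed: 0.7603125 V.
V_in − V_rec = 8.75e-05 V = 87.50 µV.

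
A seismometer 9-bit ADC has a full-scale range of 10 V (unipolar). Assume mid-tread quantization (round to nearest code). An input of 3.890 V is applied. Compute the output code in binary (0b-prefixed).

code 0b11000111 (decimal 199)

LSB = 10 V / 512 = 19.531 mV.
(3.890 − 0) / 0.0195312 = 199.168 LSBs.
So the output code is 199.
In binary (0b-prefixed): 0b11000111.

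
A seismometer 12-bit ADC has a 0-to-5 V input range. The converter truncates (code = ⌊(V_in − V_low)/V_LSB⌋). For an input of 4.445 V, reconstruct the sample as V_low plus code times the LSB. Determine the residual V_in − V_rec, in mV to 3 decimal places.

One LSB is 5 V / 4096 = 1.221 mV.
(4.445 − 0)/0.0012207 = 3641.3440; ⌊·⌋ gives code 3641.
Code 3641 maps back to 0 + 3641×0.0012207 V = 4.4445801 V.
Error = 4.445 − 4.4445801 = 0.000419922 V = 0.420 mV.

0.420 mV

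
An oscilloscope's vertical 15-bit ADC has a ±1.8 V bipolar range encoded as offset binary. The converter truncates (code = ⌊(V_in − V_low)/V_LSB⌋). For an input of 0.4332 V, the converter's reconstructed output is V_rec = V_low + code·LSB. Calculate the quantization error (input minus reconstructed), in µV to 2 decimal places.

Step size: 3.6 V ÷ 2^15 = 109.86 µV.
(0.4332 − (−1.8))/0.000109863 = 20327.0827; ⌊·⌋ gives code 20327.
Reconstructed: 0.43319092 V.
V_in − V_rec = 9.08203e-06 V = 9.08 µV.

9.08 µV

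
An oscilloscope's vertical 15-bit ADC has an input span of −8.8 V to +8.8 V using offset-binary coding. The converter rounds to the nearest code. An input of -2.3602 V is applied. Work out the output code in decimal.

code 11990

LSB = 17.6 V / 32768 = 0.537 mV.
Input sits at 11989.737 steps above V_low.
So the output code is 11990.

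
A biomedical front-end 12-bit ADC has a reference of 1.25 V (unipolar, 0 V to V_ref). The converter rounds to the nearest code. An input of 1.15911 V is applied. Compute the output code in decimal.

code 3798

With 4096 levels over 1.25 V, one step is 305.18 µV.
Input sits at 3798.172 steps above V_low.
Round → code 3798.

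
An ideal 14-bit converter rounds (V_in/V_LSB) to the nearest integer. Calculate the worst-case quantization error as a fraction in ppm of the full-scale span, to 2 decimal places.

30.52 ppm

Rounding → worst-case error = ½ LSB = V_FS/2^15, so 1e+06/32768 = 30.5176 ppm of full scale.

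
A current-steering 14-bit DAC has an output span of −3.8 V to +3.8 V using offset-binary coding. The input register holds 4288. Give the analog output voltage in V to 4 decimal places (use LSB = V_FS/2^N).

LSB = 7.6 V / 2^14 = 463.87 µV.
V_out = (−3.8) + 4288 × 0.000463867 V = -1.81094 V.

-1.8109 V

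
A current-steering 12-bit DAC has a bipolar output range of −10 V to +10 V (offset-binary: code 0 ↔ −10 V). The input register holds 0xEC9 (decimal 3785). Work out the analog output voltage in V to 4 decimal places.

LSB = 20 V / 2^12 = 4.883 mV.
Code 0xEC9 = 3785 decimal.
V_out = (−10) + 3785 × 0.00488281 V = 8.48145 V.

8.4814 V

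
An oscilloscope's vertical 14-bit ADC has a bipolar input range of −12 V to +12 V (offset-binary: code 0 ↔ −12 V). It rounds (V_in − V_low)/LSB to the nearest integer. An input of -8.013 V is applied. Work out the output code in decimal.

LSB = 24 V / 16384 = 1.465 mV.
Input sits at 2721.792 steps above V_low.
Round → code 2722.

code 2722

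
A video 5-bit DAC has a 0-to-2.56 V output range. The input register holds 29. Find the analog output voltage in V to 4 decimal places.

LSB = 2.56 V / 2^5 = 80.000 mV.
V_out = 0 + 29 × 0.08 V = 2.32 V.

2.3200 V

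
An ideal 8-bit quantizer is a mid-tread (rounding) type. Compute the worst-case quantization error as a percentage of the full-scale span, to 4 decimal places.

Rounding → worst-case error = ½ LSB = V_FS/2^9, so 100/512 = 0.195312 % of full scale.

0.1953 %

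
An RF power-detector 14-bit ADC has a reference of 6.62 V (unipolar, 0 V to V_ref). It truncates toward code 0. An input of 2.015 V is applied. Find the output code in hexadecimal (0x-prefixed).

code 0x137A (decimal 4986)

LSB = 6.62 V / 16384 = 404.05 µV.
(2.015 − 0) / 0.000404053 = 4986.973 LSBs.
⌊·⌋(4986.973) = 4986.
In hexadecimal (0x-prefixed): 0x137A.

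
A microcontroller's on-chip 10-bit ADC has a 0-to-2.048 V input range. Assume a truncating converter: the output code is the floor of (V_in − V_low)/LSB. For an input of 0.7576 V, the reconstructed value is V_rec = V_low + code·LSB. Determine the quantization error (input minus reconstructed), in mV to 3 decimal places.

1.600 mV

One LSB is 2.048 V / 1024 = 2.000 mV.
(V_in − V_low)/LSB = (0.7576 − 0)/0.002 = 378.8000 → code 378 (floor).
Code 378 maps back to 0 + 378×0.002 V = 0.756 V.
Difference: 0.0016 V → 1.600 mV.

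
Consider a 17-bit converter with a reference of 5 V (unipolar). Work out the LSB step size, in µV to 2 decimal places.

38.15 µV

Full-scale span = 5 V.
LSB = 5 / 2^17 = 5 / 131072 = 3.8147e-05 V = 38.15 µV.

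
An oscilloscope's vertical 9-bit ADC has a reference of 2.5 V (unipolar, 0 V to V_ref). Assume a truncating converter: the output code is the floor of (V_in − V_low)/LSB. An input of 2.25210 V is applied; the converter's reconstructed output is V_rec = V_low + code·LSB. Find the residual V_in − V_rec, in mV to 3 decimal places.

1.123 mV

LSB = 2.5/2^9 = 4.883 mV.
Scaled input = 461.2301 LSBs, so code = 461.
Reconstructed: 2.2509766 V.
Error = 2.25210 − 2.2509766 = 0.00112344 V = 1.123 mV.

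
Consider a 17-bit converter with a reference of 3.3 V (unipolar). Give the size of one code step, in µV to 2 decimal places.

Full-scale span = 3.3 V.
LSB = 3.3 / 2^17 = 3.3 / 131072 = 2.5177e-05 V = 25.18 µV.

25.18 µV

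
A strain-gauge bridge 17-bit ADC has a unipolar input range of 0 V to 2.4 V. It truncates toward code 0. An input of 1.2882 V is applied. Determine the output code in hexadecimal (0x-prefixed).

code 0x112D0 (decimal 70352)

With 131072 levels over 2.4 V, one step is 18.31 µV.
(1.2882 − 0) / 1.83105e-05 = 70352.896 LSBs.
So the output code is 70352.
In hexadecimal (0x-prefixed): 0x112D0.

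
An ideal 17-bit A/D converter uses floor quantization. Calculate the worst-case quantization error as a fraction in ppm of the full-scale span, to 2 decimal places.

Truncating → worst-case error = 1 LSB = V_FS/2^17, so 1e+06/131072 = 7.62939 ppm of full scale.

7.63 ppm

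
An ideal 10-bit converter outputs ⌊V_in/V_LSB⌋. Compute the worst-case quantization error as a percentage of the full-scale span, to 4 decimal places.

Truncating → worst-case error = 1 LSB = V_FS/2^10, so 100/1024 = 0.0976562 % of full scale.

0.0977 %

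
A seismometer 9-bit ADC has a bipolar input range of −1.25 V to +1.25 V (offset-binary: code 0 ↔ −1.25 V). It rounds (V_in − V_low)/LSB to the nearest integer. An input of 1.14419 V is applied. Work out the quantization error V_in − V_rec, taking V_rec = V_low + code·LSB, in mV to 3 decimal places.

1.612 mV

Step size: 2.5 V ÷ 2^9 = 4.883 mV.
(V_in − V_low)/LSB = (1.14419 − (−1.25))/0.00488281 = 490.3301 → code 490 (round).
Code 490 maps back to (−1.25) + 490×0.00488281 V = 1.1425781 V.
Difference: 0.00161188 V → 1.612 mV.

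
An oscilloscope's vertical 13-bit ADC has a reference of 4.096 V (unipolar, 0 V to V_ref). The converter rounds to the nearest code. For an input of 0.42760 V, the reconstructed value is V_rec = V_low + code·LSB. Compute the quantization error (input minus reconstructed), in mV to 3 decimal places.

0.100 mV

One LSB is 4.096 V / 8192 = 0.500 mV.
(0.42760 − 0)/0.0005 = 855.2000; round gives code 855.
Code 855 maps back to 0 + 855×0.0005 V = 0.4275 V.
Difference: 0.0001 V → 0.100 mV.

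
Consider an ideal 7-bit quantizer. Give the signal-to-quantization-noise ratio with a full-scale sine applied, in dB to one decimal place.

SNR ≈ 6.02·N + 1.76 dB = 6.02·7 + 1.76 = 43.90 dB.

43.9 dB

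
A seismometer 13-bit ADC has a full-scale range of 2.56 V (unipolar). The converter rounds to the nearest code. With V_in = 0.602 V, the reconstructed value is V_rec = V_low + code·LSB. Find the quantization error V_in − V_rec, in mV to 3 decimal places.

0.125 mV

LSB = 2.56/2^13 = 312.50 µV.
(0.602 − 0)/0.0003125 = 1926.4000; round gives code 1926.
Reconstructed: 0.601875 V.
V_in − V_rec = 0.000125 V = 0.125 mV.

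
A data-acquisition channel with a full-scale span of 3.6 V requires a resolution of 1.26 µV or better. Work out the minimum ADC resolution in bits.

Number of steps required ≥ 3.6 V / 1.26 µV = 2857142.86.
Need 2^N ≥ 2857142.86; 2^21 = 2097152, 2^22 = 4194304.
Minimum N = 22.

22 bits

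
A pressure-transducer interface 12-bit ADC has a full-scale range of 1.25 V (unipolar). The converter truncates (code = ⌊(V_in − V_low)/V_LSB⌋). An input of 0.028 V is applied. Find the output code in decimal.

code 91

With 4096 levels over 1.25 V, one step is 305.18 µV.
(0.028 − 0) / 0.000305176 = 91.750 LSBs.
⌊·⌋(91.750) = 91.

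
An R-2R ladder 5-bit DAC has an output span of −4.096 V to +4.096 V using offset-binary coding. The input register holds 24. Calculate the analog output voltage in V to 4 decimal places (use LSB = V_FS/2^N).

LSB = 8.192 V / 2^5 = 256.000 mV.
V_out = (−4.096) + 24 × 0.256 V = 2.048 V.

2.0480 V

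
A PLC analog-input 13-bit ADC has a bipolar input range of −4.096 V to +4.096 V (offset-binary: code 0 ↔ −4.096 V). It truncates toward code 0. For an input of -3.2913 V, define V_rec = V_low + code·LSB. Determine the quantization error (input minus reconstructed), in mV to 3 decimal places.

Step size: 8.192 V ÷ 2^13 = 1.000 mV.
(V_in − V_low)/LSB = (-3.2913 − (−4.096))/0.001 = 804.7000 → code 804 (floor).
V_rec = (−4.096) + 804·0.001 = -3.292 V.
Difference: 0.0007 V → 0.700 mV.

0.700 mV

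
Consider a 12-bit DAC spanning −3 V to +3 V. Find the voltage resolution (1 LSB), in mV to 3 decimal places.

1.465 mV

Full-scale span = 6 V.
LSB = 6 / 2^12 = 6 / 4096 = 0.00146484 V = 1.465 mV.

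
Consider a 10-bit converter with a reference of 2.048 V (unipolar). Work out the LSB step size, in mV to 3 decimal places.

Full-scale span = 2.048 V.
LSB = 2.048 / 2^10 = 2.048 / 1024 = 0.002 V = 2.000 mV.

2.000 mV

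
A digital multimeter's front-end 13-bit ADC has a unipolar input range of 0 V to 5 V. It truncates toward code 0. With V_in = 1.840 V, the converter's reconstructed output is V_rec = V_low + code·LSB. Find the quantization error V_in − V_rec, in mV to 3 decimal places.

One LSB is 5 V / 8192 = 0.610 mV.
(V_in − V_low)/LSB = (1.840 − 0)/0.000610352 = 3014.6560 → code 3014 (floor).
Reconstructed: 1.8395996 V.
Difference: 0.000400391 V → 0.400 mV.

0.400 mV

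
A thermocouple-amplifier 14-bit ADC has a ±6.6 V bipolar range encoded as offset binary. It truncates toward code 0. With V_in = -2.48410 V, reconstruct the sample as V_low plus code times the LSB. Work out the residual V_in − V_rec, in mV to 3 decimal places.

0.568 mV

Step size: 13.2 V ÷ 2^14 = 0.806 mV.
Scaled input = 5108.7050 LSBs, so code = 5108.
Reconstructed: -2.484668 V.
Difference: 0.000567969 V → 0.568 mV.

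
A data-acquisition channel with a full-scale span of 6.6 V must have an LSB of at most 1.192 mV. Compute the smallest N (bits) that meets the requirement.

13 bits

Number of steps required ≥ 6.6 V / 1.192 mV = 5536.91.
Need 2^N ≥ 5536.91; 2^12 = 4096, 2^13 = 8192.
Minimum N = 13.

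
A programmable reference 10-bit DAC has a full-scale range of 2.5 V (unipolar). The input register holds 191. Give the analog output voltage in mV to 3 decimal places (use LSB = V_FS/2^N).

466.309 mV

LSB = 2.5 V / 2^10 = 2.441 mV.
V_out = 0 + 191 × 0.00244141 V = 0.466309 V.
= 466.309 mV.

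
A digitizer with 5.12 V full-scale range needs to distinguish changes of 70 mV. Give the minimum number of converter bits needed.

Number of steps required ≥ 5.12 V / 70 mV = 73.14.
Need 2^N ≥ 73.14; 2^6 = 64, 2^7 = 128.
Minimum N = 7.

7 bits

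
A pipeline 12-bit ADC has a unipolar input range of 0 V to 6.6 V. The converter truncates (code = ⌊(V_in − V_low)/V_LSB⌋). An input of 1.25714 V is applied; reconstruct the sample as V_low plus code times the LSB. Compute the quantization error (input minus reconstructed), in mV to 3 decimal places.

Step size: 6.6 V ÷ 2^12 = 1.611 mV.
Scaled input = 780.1887 LSBs, so code = 780.
Reconstructed: 1.2568359 V.
Error = 1.25714 − 1.2568359 = 0.000304063 V = 0.304 mV.

0.304 mV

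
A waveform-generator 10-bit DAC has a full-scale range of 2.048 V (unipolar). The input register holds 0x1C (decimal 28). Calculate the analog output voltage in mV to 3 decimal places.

56.000 mV

LSB = 2.048 V / 2^10 = 2.000 mV.
Code 0x1C = 28 decimal.
V_out = 0 + 28 × 0.002 V = 0.056 V.
= 56.000 mV.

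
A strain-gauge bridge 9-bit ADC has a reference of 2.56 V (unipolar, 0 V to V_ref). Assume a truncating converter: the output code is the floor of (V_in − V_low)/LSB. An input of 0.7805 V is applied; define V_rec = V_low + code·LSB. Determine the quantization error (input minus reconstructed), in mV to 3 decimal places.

0.500 mV

One LSB is 2.56 V / 512 = 5.000 mV.
(0.7805 − 0)/0.005 = 156.1000; ⌊·⌋ gives code 156.
Code 156 maps back to 0 + 156×0.005 V = 0.78 V.
V_in − V_rec = 0.0005 V = 0.500 mV.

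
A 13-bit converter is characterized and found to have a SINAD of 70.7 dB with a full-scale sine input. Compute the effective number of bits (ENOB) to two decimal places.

11.45 bits

ENOB = (SINAD − 1.76) / 6.02 = (70.7 − 1.76)/6.02 = 11.452.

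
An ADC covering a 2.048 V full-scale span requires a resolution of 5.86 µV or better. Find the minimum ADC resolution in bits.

19 bits

Number of steps required ≥ 2.048 V / 5.86 µV = 349488.05.
Need 2^N ≥ 349488.05; 2^18 = 262144, 2^19 = 524288.
Minimum N = 19.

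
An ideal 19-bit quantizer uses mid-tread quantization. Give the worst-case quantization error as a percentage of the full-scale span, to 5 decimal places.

Rounding → worst-case error = ½ LSB = V_FS/2^20, so 100/1048576 = 9.53674e-05 % of full scale.

0.00010 %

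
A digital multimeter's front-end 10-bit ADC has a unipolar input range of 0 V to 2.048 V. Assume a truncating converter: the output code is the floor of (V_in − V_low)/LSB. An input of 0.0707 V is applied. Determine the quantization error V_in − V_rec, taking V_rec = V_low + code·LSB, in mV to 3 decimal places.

0.700 mV

LSB = 2.048/2^10 = 2.000 mV.
(0.0707 − 0)/0.002 = 35.3500; ⌊·⌋ gives code 35.
Code 35 maps back to 0 + 35×0.002 V = 0.07 V.
Error = 0.0707 − 0.07 = 0.0007 V = 0.700 mV.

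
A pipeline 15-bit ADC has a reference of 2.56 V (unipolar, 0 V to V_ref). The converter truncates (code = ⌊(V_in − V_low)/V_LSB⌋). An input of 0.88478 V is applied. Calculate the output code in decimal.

Full-scale span = 2.56 V; LSB = 2.56/2^15 = 78.12 µV.
(V_in − V_low)/LSB = (0.88478 − 0) / 7.8125e-05 = 11325.184.
Floor → code 11325.

code 11325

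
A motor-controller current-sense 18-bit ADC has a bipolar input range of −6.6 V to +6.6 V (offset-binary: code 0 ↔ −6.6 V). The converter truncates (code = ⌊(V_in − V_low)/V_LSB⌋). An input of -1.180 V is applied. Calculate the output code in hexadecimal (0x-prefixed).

code 0x1A475 (decimal 107637)

With 262144 levels over 13.2 V, one step is 50.35 µV.
(V_in − V_low)/LSB = (-1.180 − (−6.6)) / 5.0354e-05 = 107637.915.
So the output code is 107637.
In hexadecimal (0x-prefixed): 0x1A475.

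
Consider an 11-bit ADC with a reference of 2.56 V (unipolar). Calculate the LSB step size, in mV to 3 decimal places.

1.250 mV

Full-scale span = 2.56 V.
LSB = 2.56 / 2^11 = 2.56 / 2048 = 0.00125 V = 1.250 mV.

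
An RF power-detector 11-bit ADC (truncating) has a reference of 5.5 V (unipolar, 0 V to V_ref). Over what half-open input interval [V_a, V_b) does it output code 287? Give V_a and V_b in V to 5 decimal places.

[0.77075 V, 0.77344 V)

LSB = 5.5/2^11 = 2.686 mV.
V_a = V_low + 287·LSB = 0.770752 V; V_b = V_low + 288·LSB = 0.773438 V.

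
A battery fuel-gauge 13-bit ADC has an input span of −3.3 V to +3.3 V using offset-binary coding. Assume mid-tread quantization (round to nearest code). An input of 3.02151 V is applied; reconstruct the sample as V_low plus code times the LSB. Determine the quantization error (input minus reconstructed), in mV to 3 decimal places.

LSB = 6.6/2^13 = 0.806 mV.
(3.02151 − (−3.3))/0.000805664 = 7846.3348; round gives code 7846.
Reconstructed: 3.0212402 V.
Difference: 0.000269766 V → 0.270 mV.

0.270 mV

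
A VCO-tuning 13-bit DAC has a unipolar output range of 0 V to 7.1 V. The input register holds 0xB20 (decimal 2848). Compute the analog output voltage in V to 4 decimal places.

LSB = 7.1 V / 2^13 = 0.867 mV.
Code 0xB20 = 2848 decimal.
V_out = 0 + 2848 × 0.000866699 V = 2.46836 V.

2.4684 V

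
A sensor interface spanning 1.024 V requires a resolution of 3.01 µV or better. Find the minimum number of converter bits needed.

19 bits

Number of steps required ≥ 1.024 V / 3.01 µV = 340199.34.
Need 2^N ≥ 340199.34; 2^18 = 262144, 2^19 = 524288.
Minimum N = 19.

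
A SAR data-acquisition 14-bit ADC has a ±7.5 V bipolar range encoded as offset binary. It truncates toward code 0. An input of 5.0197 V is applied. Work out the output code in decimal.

Full-scale span = 15 V; LSB = 15/2^14 = 0.916 mV.
(V_in − V_low)/LSB = (5.0197 − (−7.5)) / 0.000915527 = 13674.851.
⌊·⌋(13674.851) = 13674.

code 13674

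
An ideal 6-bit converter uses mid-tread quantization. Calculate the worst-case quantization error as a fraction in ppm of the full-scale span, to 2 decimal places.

7812.50 ppm

Rounding → worst-case error = ½ LSB = V_FS/2^7, so 1e+06/128 = 7812.5 ppm of full scale.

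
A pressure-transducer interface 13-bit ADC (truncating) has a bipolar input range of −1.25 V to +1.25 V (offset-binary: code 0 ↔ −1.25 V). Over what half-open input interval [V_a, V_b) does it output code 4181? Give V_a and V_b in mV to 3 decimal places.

LSB = 2.5/2^13 = 305.18 µV.
V_a = V_low + 4181·LSB = 0.0259399 V; V_b = V_low + 4182·LSB = 0.0262451 V.

[25.940 mV, 26.245 mV)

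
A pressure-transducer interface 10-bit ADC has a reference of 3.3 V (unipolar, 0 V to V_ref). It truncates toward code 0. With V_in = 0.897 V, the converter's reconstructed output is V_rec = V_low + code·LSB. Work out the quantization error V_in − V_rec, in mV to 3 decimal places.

LSB = 3.3/2^10 = 3.223 mV.
(V_in − V_low)/LSB = (0.897 − 0)/0.00322266 = 278.3418 → code 278 (floor).
Code 278 maps back to 0 + 278×0.00322266 V = 0.89589844 V.
V_in − V_rec = 0.00110156 V = 1.102 mV.

1.102 mV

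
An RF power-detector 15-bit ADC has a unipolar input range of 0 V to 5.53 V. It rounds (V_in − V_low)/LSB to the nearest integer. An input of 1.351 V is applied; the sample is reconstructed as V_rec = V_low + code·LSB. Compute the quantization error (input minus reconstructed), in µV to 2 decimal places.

58.53 µV

One LSB is 5.53 V / 32768 = 168.76 µV.
Scaled input = 8005.3468 LSBs, so code = 8005.
Reconstructed: 1.3509415 V.
V_in − V_rec = 5.85327e-05 V = 58.53 µV.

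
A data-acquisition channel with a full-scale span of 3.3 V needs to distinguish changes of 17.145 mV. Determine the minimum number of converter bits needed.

Number of steps required ≥ 3.3 V / 17.145 mV = 192.48.
Need 2^N ≥ 192.48; 2^7 = 128, 2^8 = 256.
Minimum N = 8.

8 bits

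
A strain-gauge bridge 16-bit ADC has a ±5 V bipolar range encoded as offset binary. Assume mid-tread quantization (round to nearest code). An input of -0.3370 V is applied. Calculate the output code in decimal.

Full-scale span = 10 V; LSB = 10/2^16 = 152.59 µV.
(V_in − V_low)/LSB = (-0.3370 − (−5)) / 0.000152588 = 30559.437.
Round → code 30559.

code 30559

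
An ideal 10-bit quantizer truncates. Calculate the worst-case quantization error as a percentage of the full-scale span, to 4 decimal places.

Truncating → worst-case error = 1 LSB = V_FS/2^10, so 100/1024 = 0.0976562 % of full scale.

0.0977 %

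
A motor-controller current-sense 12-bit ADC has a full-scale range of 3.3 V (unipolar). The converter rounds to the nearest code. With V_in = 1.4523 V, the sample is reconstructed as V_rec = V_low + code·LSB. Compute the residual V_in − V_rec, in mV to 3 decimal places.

-0.312 mV

LSB = 3.3/2^12 = 0.806 mV.
(V_in − V_low)/LSB = (1.4523 − 0)/0.000805664 = 1802.6124 → code 1803 (round).
Code 1803 maps back to 0 + 1803×0.000805664 V = 1.4526123 V.
Difference: -0.000312305 V → -0.312 mV.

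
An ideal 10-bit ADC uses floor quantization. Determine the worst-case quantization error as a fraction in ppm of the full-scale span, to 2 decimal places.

976.56 ppm

Truncating → worst-case error = 1 LSB = V_FS/2^10, so 1e+06/1024 = 976.562 ppm of full scale.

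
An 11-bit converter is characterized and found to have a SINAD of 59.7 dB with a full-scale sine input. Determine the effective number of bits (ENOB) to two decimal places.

9.62 bits

ENOB = (SINAD − 1.76) / 6.02 = (59.7 − 1.76)/6.02 = 9.625.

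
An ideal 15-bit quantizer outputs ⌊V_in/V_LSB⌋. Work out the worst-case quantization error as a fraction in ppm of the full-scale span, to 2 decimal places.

30.52 ppm

Truncating → worst-case error = 1 LSB = V_FS/2^15, so 1e+06/32768 = 30.5176 ppm of full scale.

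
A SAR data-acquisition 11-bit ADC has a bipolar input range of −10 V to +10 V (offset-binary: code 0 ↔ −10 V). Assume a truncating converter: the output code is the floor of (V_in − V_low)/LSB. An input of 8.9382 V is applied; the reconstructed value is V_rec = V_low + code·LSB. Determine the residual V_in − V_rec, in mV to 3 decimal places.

One LSB is 20 V / 2048 = 9.766 mV.
(8.9382 − (−10))/0.00976562 = 1939.2717; ⌊·⌋ gives code 1939.
Code 1939 maps back to (−10) + 1939×0.00976562 V = 8.9355469 V.
Difference: 0.00265313 V → 2.653 mV.

2.653 mV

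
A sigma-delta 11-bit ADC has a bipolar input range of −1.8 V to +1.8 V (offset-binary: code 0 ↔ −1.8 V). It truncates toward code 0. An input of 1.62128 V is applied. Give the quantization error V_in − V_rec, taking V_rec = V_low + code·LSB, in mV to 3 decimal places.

0.577 mV

One LSB is 3.6 V / 2048 = 1.758 mV.
(1.62128 − (−1.8))/0.00175781 = 1946.3282; ⌊·⌋ gives code 1946.
V_rec = (−1.8) + 1946·0.00175781 = 1.6207031 V.
V_in − V_rec = 0.000576875 V = 0.577 mV.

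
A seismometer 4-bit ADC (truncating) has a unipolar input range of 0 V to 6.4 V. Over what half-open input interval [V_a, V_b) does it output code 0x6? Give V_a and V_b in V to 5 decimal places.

[2.40000 V, 2.80000 V)

LSB = 6.4/2^4 = 400.000 mV.
Code 0x6 = 6 decimal.
V_a = V_low + 6·LSB = 2.4 V; V_b = V_low + 7·LSB = 2.8 V.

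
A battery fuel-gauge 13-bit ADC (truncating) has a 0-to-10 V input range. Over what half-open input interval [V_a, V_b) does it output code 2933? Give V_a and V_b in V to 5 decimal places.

LSB = 10/2^13 = 1.221 mV.
V_a = V_low + 2933·LSB = 3.58032 V; V_b = V_low + 2934·LSB = 3.58154 V.

[3.58032 V, 3.58154 V)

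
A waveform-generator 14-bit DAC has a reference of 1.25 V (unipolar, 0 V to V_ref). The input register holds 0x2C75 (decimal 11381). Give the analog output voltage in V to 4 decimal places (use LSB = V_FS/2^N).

0.8683 V

LSB = 1.25 V / 2^14 = 76.29 µV.
Code 0x2C75 = 11381 decimal.
V_out = 0 + 11381 × 7.62939e-05 V = 0.868301 V.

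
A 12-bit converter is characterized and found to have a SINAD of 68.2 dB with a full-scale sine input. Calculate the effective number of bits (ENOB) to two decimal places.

11.04 bits

ENOB = (SINAD − 1.76) / 6.02 = (68.2 − 1.76)/6.02 = 11.037.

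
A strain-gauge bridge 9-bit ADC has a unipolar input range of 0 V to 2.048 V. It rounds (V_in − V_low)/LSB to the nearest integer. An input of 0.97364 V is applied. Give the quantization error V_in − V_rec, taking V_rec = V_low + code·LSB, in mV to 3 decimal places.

Step size: 2.048 V ÷ 2^9 = 4.000 mV.
(0.97364 − 0)/0.004 = 243.4100; round gives code 243.
V_rec = 0 + 243·0.004 = 0.972 V.
Difference: 0.00164 V → 1.640 mV.

1.640 mV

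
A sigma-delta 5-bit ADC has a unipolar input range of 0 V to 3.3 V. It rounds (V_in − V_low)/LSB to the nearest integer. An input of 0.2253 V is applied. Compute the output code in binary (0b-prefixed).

Full-scale span = 3.3 V; LSB = 3.3/2^5 = 103.125 mV.
(0.2253 − 0) / 0.103125 = 2.185 LSBs.
round(2.185) = 2.
In binary (0b-prefixed): 0b10.

code 0b10 (decimal 2)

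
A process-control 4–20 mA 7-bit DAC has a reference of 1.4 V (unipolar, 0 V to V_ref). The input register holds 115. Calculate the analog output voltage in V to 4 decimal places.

1.2578 V

LSB = 1.4 V / 2^7 = 10.938 mV.
V_out = 0 + 115 × 0.0109375 V = 1.25781 V.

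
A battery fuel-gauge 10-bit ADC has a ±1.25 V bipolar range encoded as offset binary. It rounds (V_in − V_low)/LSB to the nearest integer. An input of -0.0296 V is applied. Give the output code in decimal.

Full-scale span = 2.5 V; LSB = 2.5/2^10 = 2.441 mV.
(-0.0296 − (−1.25)) / 0.00244141 = 499.876 LSBs.
So the output code is 500.

code 500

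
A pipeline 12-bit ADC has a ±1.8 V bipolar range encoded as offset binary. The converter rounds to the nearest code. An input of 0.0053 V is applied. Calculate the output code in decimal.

With 4096 levels over 3.6 V, one step is 0.879 mV.
(V_in − V_low)/LSB = (0.0053 − (−1.8)) / 0.000878906 = 2054.030.
round(2054.030) = 2054.

code 2054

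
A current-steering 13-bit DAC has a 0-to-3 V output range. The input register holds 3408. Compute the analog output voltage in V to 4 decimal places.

LSB = 3 V / 2^13 = 366.21 µV.
V_out = 0 + 3408 × 0.000366211 V = 1.24805 V.

1.2480 V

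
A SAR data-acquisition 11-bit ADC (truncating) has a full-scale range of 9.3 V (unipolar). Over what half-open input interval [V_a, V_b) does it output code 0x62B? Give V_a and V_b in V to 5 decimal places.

[7.17026 V, 7.17480 V)

LSB = 9.3/2^11 = 4.541 mV.
Code 0x62B = 1579 decimal.
V_a = V_low + 1579·LSB = 7.17026 V; V_b = V_low + 1580·LSB = 7.1748 V.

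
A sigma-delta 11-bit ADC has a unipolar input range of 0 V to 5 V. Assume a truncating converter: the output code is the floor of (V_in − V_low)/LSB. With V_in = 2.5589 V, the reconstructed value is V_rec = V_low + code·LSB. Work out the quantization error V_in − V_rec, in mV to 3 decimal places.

Step size: 5 V ÷ 2^11 = 2.441 mV.
(2.5589 − 0)/0.00244141 = 1048.1254; ⌊·⌋ gives code 1048.
Reconstructed: 2.5585938 V.
V_in − V_rec = 0.00030625 V = 0.306 mV.

0.306 mV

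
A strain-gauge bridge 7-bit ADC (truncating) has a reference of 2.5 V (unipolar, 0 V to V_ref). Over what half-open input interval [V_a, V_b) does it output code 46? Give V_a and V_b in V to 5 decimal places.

[0.89844 V, 0.91797 V)

LSB = 2.5/2^7 = 19.531 mV.
V_a = V_low + 46·LSB = 0.898438 V; V_b = V_low + 47·LSB = 0.917969 V.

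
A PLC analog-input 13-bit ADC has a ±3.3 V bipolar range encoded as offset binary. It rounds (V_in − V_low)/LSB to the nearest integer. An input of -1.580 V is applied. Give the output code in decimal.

code 2135

With 8192 levels over 6.6 V, one step is 0.806 mV.
(V_in − V_low)/LSB = (-1.580 − (−3.3)) / 0.000805664 = 2134.885.
So the output code is 2135.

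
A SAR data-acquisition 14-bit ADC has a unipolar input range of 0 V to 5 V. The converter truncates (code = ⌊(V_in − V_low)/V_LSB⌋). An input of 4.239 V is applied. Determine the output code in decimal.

LSB = 5 V / 16384 = 305.18 µV.
(4.239 − 0) / 0.000305176 = 13890.355 LSBs.
So the output code is 13890.

code 13890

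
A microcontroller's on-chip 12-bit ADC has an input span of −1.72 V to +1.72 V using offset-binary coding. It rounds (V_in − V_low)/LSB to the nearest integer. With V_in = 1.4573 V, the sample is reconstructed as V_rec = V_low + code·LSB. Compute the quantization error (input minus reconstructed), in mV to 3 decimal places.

Step size: 3.44 V ÷ 2^12 = 0.840 mV.
(V_in − V_low)/LSB = (1.4573 − (−1.72))/0.000839844 = 3783.2037 → code 3783 (round).
V_rec = (−1.72) + 3783·0.000839844 = 1.4571289 V.
Error = 1.4573 − 1.4571289 = 0.000171094 V = 0.171 mV.

0.171 mV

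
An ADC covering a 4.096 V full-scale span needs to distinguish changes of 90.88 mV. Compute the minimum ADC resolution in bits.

Number of steps required ≥ 4.096 V / 90.88 mV = 45.07.
Need 2^N ≥ 45.07; 2^5 = 32, 2^6 = 64.
Minimum N = 6.

6 bits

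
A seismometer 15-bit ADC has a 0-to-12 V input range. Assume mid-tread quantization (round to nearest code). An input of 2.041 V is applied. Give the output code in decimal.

LSB = 12 V / 32768 = 366.21 µV.
(2.041 − 0) / 0.000366211 = 5573.291 LSBs.
round(5573.291) = 5573.

code 5573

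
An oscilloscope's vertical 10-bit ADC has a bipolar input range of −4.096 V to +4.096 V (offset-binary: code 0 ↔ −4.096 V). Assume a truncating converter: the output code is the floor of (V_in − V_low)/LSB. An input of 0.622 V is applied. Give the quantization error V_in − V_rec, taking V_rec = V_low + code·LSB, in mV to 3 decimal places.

6.000 mV

Step size: 8.192 V ÷ 2^10 = 8.000 mV.
(V_in − V_low)/LSB = (0.622 − (−4.096))/0.008 = 589.7500 → code 589 (floor).
Code 589 maps back to (−4.096) + 589×0.008 V = 0.616 V.
Difference: 0.006 V → 6.000 mV.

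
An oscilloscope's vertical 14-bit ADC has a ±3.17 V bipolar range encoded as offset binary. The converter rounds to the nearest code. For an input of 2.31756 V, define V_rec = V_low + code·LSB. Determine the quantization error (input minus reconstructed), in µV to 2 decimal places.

Step size: 6.34 V ÷ 2^14 = 386.96 µV.
(V_in − V_low)/LSB = (2.31756 − (−3.17))/0.000386963 = 14181.1014 → code 14181 (round).
Code 14181 maps back to (−3.17) + 14181×0.000386963 V = 2.3175208 V.
Error = 2.31756 − 2.3175208 = 3.9248e-05 V = 39.25 µV.

39.25 µV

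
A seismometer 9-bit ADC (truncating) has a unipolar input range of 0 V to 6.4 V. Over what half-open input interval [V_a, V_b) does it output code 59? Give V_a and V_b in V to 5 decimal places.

LSB = 6.4/2^9 = 12.500 mV.
V_a = V_low + 59·LSB = 0.7375 V; V_b = V_low + 60·LSB = 0.75 V.

[0.73750 V, 0.75000 V)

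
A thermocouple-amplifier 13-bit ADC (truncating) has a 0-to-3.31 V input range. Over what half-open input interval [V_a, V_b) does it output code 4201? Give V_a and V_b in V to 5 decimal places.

[1.69743 V, 1.69783 V)

LSB = 3.31/2^13 = 404.05 µV.
V_a = V_low + 4201·LSB = 1.69743 V; V_b = V_low + 4202·LSB = 1.69783 V.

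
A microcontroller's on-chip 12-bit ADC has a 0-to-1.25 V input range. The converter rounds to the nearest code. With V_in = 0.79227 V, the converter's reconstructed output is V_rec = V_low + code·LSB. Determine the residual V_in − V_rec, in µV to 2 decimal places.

33.67 µV

LSB = 1.25/2^12 = 305.18 µV.
Scaled input = 2596.1103 LSBs, so code = 2596.
Reconstructed: 0.79223633 V.
Difference: 3.36719e-05 V → 33.67 µV.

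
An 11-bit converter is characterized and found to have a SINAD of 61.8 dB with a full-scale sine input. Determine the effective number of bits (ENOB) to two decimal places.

ENOB = (SINAD − 1.76) / 6.02 = (61.8 − 1.76)/6.02 = 9.973.

9.97 bits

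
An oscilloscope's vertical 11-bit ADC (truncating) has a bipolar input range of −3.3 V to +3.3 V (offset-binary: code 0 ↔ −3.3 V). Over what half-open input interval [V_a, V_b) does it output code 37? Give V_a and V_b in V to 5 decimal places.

LSB = 6.6/2^11 = 3.223 mV.
V_a = V_low + 37·LSB = -3.18076 V; V_b = V_low + 38·LSB = -3.17754 V.

[-3.18076 V, -3.17754 V)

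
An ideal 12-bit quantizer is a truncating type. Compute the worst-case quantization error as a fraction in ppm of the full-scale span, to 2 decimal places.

Truncating → worst-case error = 1 LSB = V_FS/2^12, so 1e+06/4096 = 244.141 ppm of full scale.

244.14 ppm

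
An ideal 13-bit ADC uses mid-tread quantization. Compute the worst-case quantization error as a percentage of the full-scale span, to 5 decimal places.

0.00610 %

Rounding → worst-case error = ½ LSB = V_FS/2^14, so 100/16384 = 0.00610352 % of full scale.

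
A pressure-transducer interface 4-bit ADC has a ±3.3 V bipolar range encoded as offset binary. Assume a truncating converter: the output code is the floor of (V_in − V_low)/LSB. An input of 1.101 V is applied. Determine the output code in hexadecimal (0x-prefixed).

Full-scale span = 6.6 V; LSB = 6.6/2^4 = 412.500 mV.
(1.101 − (−3.3)) / 0.4125 = 10.669 LSBs.
Floor → code 10.
In hexadecimal (0x-prefixed): 0xA.

code 0xA (decimal 10)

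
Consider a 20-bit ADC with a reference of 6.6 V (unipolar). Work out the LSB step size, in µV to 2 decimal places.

Full-scale span = 6.6 V.
LSB = 6.6 / 2^20 = 6.6 / 1048576 = 6.29425e-06 V = 6.29 µV.

6.29 µV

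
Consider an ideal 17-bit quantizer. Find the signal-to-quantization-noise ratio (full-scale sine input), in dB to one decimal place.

104.1 dB

SNR ≈ 6.02·N + 1.76 dB = 6.02·17 + 1.76 = 104.10 dB.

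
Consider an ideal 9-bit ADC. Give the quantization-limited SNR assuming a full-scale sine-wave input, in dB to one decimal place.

SNR ≈ 6.02·N + 1.76 dB = 6.02·9 + 1.76 = 55.94 dB.

55.9 dB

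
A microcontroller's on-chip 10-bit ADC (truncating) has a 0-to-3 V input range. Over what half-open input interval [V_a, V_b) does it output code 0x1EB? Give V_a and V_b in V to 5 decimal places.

[1.43848 V, 1.44141 V)

LSB = 3/2^10 = 2.930 mV.
Code 0x1EB = 491 decimal.
V_a = V_low + 491·LSB = 1.43848 V; V_b = V_low + 492·LSB = 1.44141 V.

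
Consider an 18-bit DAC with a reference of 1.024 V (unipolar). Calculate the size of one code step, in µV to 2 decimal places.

Full-scale span = 1.024 V.
LSB = 1.024 / 2^18 = 1.024 / 262144 = 3.90625e-06 V = 3.91 µV.

3.91 µV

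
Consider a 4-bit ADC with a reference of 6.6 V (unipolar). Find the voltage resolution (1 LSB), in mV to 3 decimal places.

412.500 mV

Full-scale span = 6.6 V.
LSB = 6.6 / 2^4 = 6.6 / 16 = 0.4125 V = 412.500 mV.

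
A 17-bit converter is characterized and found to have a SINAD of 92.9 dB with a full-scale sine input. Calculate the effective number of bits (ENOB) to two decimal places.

ENOB = (SINAD − 1.76) / 6.02 = (92.9 − 1.76)/6.02 = 15.140.

15.14 bits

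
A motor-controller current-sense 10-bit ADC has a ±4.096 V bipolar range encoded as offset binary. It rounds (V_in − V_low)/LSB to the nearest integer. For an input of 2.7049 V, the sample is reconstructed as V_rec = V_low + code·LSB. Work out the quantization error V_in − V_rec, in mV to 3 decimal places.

One LSB is 8.192 V / 1024 = 8.000 mV.
(2.7049 − (−4.096))/0.008 = 850.1125; round gives code 850.
V_rec = (−4.096) + 850·0.008 = 2.704 V.
Error = 2.7049 − 2.704 = 0.0009 V = 0.900 mV.

0.900 mV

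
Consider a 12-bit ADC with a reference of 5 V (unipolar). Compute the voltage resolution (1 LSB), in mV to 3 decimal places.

Full-scale span = 5 V.
LSB = 5 / 2^12 = 5 / 4096 = 0.0012207 V = 1.221 mV.

1.221 mV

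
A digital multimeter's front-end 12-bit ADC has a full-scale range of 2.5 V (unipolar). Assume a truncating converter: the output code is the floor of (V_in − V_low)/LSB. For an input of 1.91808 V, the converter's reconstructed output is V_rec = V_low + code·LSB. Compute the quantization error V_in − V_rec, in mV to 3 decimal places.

0.355 mV

One LSB is 2.5 V / 4096 = 0.610 mV.
Scaled input = 3142.5823 LSBs, so code = 3142.
V_rec = 0 + 3142·0.000610352 = 1.9177246 V.
V_in − V_rec = 0.000355391 V = 0.355 mV.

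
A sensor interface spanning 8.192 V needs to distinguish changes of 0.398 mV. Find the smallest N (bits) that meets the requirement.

Number of steps required ≥ 8.192 V / 0.398 mV = 20582.91.
Need 2^N ≥ 20582.91; 2^14 = 16384, 2^15 = 32768.
Minimum N = 15.

15 bits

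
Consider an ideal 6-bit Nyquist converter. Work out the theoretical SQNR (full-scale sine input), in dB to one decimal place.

37.9 dB

SNR ≈ 6.02·N + 1.76 dB = 6.02·6 + 1.76 = 37.88 dB.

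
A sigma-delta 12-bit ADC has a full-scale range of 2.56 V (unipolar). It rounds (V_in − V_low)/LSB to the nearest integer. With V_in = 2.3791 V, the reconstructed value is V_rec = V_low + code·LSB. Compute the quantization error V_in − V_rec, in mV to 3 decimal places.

-0.275 mV

LSB = 2.56/2^12 = 0.625 mV.
(V_in − V_low)/LSB = (2.3791 − 0)/0.000625 = 3806.5600 → code 3807 (round).
Reconstructed: 2.379375 V.
V_in − V_rec = -0.000275 V = -0.275 mV.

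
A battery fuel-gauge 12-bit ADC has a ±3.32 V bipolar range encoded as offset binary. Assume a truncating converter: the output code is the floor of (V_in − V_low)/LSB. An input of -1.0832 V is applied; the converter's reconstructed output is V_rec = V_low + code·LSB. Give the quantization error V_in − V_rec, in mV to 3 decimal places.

1.312 mV

Step size: 6.64 V ÷ 2^12 = 1.621 mV.
Scaled input = 1379.8092 LSBs, so code = 1379.
Code 1379 maps back to (−3.32) + 1379×0.00162109 V = -1.0845117 V.
Error = -1.0832 − (−1.0845117) = 0.00131172 V = 1.312 mV.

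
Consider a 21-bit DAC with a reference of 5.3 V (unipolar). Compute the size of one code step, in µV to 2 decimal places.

2.53 µV

Full-scale span = 5.3 V.
LSB = 5.3 / 2^21 = 5.3 / 2097152 = 2.52724e-06 V = 2.53 µV.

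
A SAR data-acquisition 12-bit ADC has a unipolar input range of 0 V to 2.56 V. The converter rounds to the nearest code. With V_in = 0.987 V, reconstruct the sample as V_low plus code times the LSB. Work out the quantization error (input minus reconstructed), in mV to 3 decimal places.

LSB = 2.56/2^12 = 0.625 mV.
(0.987 − 0)/0.000625 = 1579.2000; round gives code 1579.
Code 1579 maps back to 0 + 1579×0.000625 V = 0.986875 V.
Difference: 0.000125 V → 0.125 mV.

0.125 mV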